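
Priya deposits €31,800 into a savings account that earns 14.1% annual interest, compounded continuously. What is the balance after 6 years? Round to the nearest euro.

€74,104

A = P·e^(rt) = 31,800·e^(0.141·6) = 31,800·e^0.846.
e^0.846 ≈ 2.3303069568, so A ≈ 74,103.7612.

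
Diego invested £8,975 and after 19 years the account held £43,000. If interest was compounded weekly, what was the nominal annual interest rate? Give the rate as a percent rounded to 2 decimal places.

(1 + r/52)^988 = 43,000/8,975 = 4.79109.
1 + r/52 = 4.79109^(1/988) ≈ 1.001587, so r/52 ≈ 0.00158704.
r ≈ 52·0.00158704 = 8.25263%.

8.25%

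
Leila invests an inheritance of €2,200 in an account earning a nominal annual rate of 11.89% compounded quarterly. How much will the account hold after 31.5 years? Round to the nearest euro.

€88,166

Periodic rate = 11.89%/4 = 0.029725; periods = 4·31.5 = 126.
A = 2,200·(1 + 0.029725)^126 ≈ 2,200·40.075445459 ≈ 88,165.9800.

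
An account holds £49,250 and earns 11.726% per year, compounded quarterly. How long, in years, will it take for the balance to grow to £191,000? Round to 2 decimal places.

11.73 years

We need (1 + 0.029315)^(4t) = 3.8782, so 4t = ln 3.8782 / ln 1.029315 ≈ 46.9089.
t ≈ 46.9089/4 = 11.7272 years.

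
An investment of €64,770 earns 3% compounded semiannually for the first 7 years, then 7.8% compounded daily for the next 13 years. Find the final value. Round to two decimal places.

€219,900.41

After 7 years at 3%: 64,770 × 1.23175573069 ≈ 79,780.8187.
Then 13 years at 7.8%: 79,780.8187 × 2.75630680694 ≈ 219,900.4136.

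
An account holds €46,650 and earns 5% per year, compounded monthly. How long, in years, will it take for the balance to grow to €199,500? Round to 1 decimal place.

29.1 years

(1 + 0.00416667)^(12t) = 199,500/46,650 = 4.2765.
12t·ln(1 + 0.00416667) = ln(4.2765); 12t = 1.4531/0.00415801 ≈ 349.4800.
t ≈ 29.1233 years.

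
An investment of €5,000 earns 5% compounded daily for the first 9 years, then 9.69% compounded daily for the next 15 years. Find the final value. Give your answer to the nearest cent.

€33,539.18

After 9 years at 5%: 5,000 × 1.5682638523 ≈ 7,841.3193.
Then 15 years at 9.69%: 7,841.3193 × 4.2772363865 ≈ 33,539.1761.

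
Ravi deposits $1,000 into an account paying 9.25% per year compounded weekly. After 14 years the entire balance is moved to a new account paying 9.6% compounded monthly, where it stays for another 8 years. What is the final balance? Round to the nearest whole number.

After 14 years at 9.25%: 1,000 × 3.646798142 ≈ 3,646.7981.
Then 8 years at 9.6%: 3,646.7981 × 2.14887465 ≈ 7,836.5121.

$7,837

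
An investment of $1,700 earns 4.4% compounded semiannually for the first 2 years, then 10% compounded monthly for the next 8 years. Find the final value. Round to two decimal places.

$4,113.85

After 2 years at 4.4%: 1,700 × 1.090946826 ≈ 1,854.6096.
Then 8 years at 10%: 1,854.6096 × 2.218175631 ≈ 4,113.8498.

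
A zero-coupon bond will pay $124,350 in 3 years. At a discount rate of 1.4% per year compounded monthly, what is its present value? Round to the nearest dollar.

Periodic rate = 1.4%/12 = 0.00116667; 36 periods.
P = 124,350/(1 + 0.014/12)^36 ≈ 124,350/1.042868948 ≈ 119,238.3762.

$119,238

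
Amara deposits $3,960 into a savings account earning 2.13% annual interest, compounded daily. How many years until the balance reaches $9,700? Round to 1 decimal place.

42.1 years

We need (1 + 0.0000583562)^(365t) = 2.4495, so 365t = ln 2.4495 / ln 1.000058 ≈ 15352.4141.
t ≈ 15352.4141/365 = 42.0614 years.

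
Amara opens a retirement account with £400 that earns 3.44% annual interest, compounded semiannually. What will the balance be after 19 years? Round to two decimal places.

£764.72

Growth factor = (1 + 0.0172)^38 ≈ 1.91179516.
A ≈ 400 × 1.91179516 ≈ 764.7181.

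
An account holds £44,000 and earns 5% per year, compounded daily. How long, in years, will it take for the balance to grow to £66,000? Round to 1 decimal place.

We need (1 + 0.000136986)^(365t) = 1.5, so 365t = ln 1.5 / ln 1.000137 ≈ 2960.0980.
t ≈ 2960.0980/365 = 8.1099 years.

8.1 years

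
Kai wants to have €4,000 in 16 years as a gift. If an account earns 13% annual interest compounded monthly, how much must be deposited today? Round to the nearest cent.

€505.34

Growth factor = (1 + 0.13/12)^192 ≈ 7.915430231.
P = 4,000/7.915430231 ≈ 505.3421.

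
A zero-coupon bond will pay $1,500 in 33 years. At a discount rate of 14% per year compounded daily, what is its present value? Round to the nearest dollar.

Growth factor = (1 + 0.14/365)^12045 ≈ 101.4041684.
P = 1,500/101.4041684 ≈ 14.7923.

$15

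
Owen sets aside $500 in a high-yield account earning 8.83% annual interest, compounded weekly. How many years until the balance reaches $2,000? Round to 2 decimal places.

(1 + 0.00169808)^(52t) = 2,000/500 = 4.
52t·ln(1 + 0.00169808) = ln(4); 52t = 1.3863/0.00169664 ≈ 817.0837.
t ≈ 15.7131 years.

15.71 years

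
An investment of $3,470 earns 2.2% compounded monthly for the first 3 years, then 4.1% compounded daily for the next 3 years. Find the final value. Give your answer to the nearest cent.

$4,191.62

Phase 1: 3,470·(1 + 0.022/12)^36 ≈ 3,706.5227.
Phase 2: 3,706.5227·(1 + 0.041/365)^1095 ≈ 4,191.6199.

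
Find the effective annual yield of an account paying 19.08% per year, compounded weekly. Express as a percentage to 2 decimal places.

EAR = (1 + 19.08%/52)^52 − 1 = (1 + 0.00366923)^52 − 1.
(1 + 0.00366923)^52 ≈ 1.209795, so EAR ≈ 20.97949%.

20.98%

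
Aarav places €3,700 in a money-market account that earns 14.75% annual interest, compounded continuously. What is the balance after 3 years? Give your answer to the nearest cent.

A = P·e^(rt) = 3,700·e^(0.1475·3) = 3,700·e^0.4425.
e^0.4425 ≈ 1.556593843, so A ≈ 5,759.3972.

€5,759.40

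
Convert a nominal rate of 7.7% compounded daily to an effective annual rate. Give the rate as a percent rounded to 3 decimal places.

EAR = (1 + 7.7%/365)^365 − 1 = (1 + 0.000210959)^365 − 1.
(1 + 0.000210959)^365 ≈ 1.080033, so EAR ≈ 8.00333%.

8.003%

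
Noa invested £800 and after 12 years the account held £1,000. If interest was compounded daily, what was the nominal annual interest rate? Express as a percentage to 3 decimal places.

(1 + r/365)^4380 = 1,000/800 = 1.25.
1 + r/365 = 1.25^(1/4380) ≈ 1.000051, so r/365 ≈ 0.0000509473.
r ≈ 365·0.0000509473 = 1.85958%.

1.860%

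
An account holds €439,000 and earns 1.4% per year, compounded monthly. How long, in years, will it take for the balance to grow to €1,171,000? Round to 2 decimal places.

We need (1 + 0.00116667)^(12t) = 2.6674, so 12t = ln 2.6674 / ln 1.001167 ≈ 841.4453.
t ≈ 841.4453/12 = 70.1204 years.

70.12 years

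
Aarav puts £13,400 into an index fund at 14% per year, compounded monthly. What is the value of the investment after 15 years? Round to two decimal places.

Periodic rate = 14%/12 = 0.0116667; periods = 12·15 = 180.
A = 13,400·(1 + 0.14/12)^180 ≈ 13,400·8.06750650934 ≈ 108,104.5872.

£108,104.59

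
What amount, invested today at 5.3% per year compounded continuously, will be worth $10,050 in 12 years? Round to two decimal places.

$5,320.53

P = A·e^(−rt) = 10,050·e^(−0.636).
e^(−0.636) ≈ 0.52940581771, so P ≈ 5,320.5285.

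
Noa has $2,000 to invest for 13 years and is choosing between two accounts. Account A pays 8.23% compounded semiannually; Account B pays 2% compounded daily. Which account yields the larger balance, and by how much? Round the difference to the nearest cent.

Account A, by $3,112.74

A: (1 + 0.04115)^26 ≈ 2.85328984, so 2,000 × 2.85328984 ≈ 5,706.5797.
B: (1 + 0.02/365)^4745 ≈ 1.296920849, so 2,000 × 1.296920849 ≈ 2,593.8417.
Difference ≈ 3,112.7380 in favor of A.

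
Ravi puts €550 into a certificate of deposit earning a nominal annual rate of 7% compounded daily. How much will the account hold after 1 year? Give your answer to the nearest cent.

€589.88

Periodic rate = 7%/365 = 0.000191781; periods = 365·1 = 365.
A = 550·(1 + 0.07/365)^365 ≈ 550·1.07250098 ≈ 589.8755.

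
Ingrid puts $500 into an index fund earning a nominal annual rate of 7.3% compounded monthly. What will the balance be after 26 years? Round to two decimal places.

Growth factor = (1 + 0.073/12)^312 ≈ 6.634280511.
A ≈ 500 × 6.634280511 ≈ 3,317.1403.

$3,317.14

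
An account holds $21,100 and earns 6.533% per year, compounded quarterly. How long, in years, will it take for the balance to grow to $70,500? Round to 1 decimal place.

18.6 years

We need (1 + 0.0163325)^(4t) = 3.3412, so 4t = ln 3.3412 / ln 1.016333 ≈ 74.4628.
t ≈ 74.4628/4 = 18.6157 years.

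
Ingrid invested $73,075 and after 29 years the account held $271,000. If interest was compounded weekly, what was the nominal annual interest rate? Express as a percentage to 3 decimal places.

4.521%

(1 + r/52)^1508 = 271,000/73,075 = 3.70852.
1 + r/52 = 3.70852^(1/1508) ≈ 1.000869, so r/52 ≈ 0.000869497.
r ≈ 52·0.000869497 = 4.52139%.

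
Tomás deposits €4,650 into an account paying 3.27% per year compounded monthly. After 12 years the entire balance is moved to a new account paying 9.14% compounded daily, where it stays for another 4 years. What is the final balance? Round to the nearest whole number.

Phase 1: 4,650·(1 + 0.002725)^144 ≈ 6,880.7905.
Phase 2: 6,880.7905·(1 + 0.0914/365)^1460 ≈ 9,917.3701.

€9,917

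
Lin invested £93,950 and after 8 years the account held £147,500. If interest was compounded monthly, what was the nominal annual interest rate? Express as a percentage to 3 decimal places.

The 96-period growth factor is 147,500/93,950 = 1.56998.
r/12 = 1.56998^(1/96) − 1 ≈ 0.00470965, so r ≈ 12·0.00470965 = 5.65158%.

5.652%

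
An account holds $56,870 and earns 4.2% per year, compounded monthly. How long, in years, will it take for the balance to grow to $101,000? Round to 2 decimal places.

We need (1 + 0.0035)^(12t) = 1.776, so 12t = ln 1.776 / ln 1.0035 ≈ 164.3877.
t ≈ 164.3877/12 = 13.6990 years.

13.70 years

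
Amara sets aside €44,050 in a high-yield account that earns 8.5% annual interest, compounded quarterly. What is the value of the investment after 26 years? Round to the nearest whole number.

€392,357

Periodic rate = 8.5%/4 = 0.02125; periods = 4·26 = 104.
A = 44,050·(1 + 0.02125)^104 ≈ 44,050·8.90707752264 ≈ 392,356.7649.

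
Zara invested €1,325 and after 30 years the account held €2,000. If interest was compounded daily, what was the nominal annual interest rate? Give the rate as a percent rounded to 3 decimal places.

(1 + r/365)^10950 = 2,000/1,325 = 1.50943.
1 + r/365 = 1.50943^(1/10950) ≈ 1.000038, so r/365 ≈ 0.0000376021.
r ≈ 365·0.0000376021 = 1.37247%.

1.372%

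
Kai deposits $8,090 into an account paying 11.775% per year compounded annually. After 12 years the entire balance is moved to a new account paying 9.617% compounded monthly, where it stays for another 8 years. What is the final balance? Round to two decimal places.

$66,203.61

After 12 years at 11.775%: 8,090 × 3.8030859664 ≈ 30,766.9655.
Then 8 years at 9.617%: 30,766.9655 × 2.1517758613 ≈ 66,203.6136.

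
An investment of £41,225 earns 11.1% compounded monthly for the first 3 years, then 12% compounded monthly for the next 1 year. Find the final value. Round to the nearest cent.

£64,710.16

Phase 1: 41,225·(1 + 0.00925)^36 ≈ 57,426.9770.
Phase 2: 57,426.9770·(1 + 0.01)^12 ≈ 64,710.1551.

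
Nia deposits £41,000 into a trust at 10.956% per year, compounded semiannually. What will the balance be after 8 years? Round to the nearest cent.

£96,244.08

Growth factor = (1 + 0.05478)^16 ≈ 2.3474166604.
A ≈ 41,000 × 2.3474166604 ≈ 96,244.0831.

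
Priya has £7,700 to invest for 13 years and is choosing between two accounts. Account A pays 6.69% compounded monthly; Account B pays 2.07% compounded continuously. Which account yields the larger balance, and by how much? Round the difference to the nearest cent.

Account A, by £8,251.72

A: (1 + 0.005575)^156 ≈ 2.3804384276, so 7,700 × 2.3804384276 ≈ 18,329.3759.
B: e^(0.0207·13) = e^0.2691 ≈ 1.3087860131, so 7,700 × 1.3087860131 ≈ 10,077.6523.
Difference ≈ 8,251.7236 in favor of A.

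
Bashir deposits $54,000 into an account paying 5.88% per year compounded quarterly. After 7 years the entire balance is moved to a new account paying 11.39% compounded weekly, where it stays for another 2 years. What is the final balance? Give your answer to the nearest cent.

After 7 years at 5.88%: 54,000 × 1.50471583208 ≈ 81,254.6549.
Then 2 years at 11.39%: 81,254.6549 × 1.25552131768 ≈ 102,016.9514.

$102,016.95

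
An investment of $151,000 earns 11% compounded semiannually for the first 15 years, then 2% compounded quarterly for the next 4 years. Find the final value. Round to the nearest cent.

Phase 1: 151,000·(1 + 0.055)^30 ≈ 752,576.6445.
Phase 2: 752,576.6445·(1 + 0.005)^16 ≈ 815,094.0528.

$815,094.05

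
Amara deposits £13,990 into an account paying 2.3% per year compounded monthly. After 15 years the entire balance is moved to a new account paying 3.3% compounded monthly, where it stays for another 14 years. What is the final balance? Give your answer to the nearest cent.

After 15 years at 2.3%: 13,990 × 1.4115237531 ≈ 19,747.2173.
Then 14 years at 3.3%: 19,747.2173 × 1.5862391694 ≈ 31,323.8096.

£31,323.81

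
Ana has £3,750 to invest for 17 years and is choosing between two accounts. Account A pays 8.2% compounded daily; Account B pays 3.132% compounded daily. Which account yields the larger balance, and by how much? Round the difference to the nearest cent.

Account A growth factor: (1 + 0.082/365)^6205 ≈ 4.0303105686; balance ≈ 15,113.6646.
Account B growth factor: (1 + 0.03132/365)^6205 ≈ 1.703043863; balance ≈ 6,386.4145.
Account A is larger by 8,727.2501.

Account A, by £8,727.25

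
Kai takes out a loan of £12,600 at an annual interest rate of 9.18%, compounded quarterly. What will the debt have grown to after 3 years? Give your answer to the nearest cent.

Growth factor = (1 + 0.02295)^12 ≈ 1.3129641867.
A ≈ 12,600 × 1.3129641867 ≈ 16,543.3488.

£16,543.35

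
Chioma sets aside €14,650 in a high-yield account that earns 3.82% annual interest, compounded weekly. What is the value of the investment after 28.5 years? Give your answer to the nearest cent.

€43,499.12

Periodic rate = 3.82%/52 = 0.000734615; periods = 52·28.5 = 1482.
A = 14,650·(1 + 0.0382/52)^1482 ≈ 14,650·2.9692230161 ≈ 43,499.1172.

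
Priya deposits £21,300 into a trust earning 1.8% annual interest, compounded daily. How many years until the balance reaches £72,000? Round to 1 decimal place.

67.7 years

We need (1 + 0.0000493151)^(365t) = 3.3803, so 365t = ln 3.3803 / ln 1.000049 ≈ 24698.1119.
t ≈ 24698.1119/365 = 67.6661 years.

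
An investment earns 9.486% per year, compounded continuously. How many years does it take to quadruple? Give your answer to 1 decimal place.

14.6 years

e^(0.09486t) = 4, so 0.09486t = ln 4 ≈ 1.3863.
t ≈ 1.3863/0.09486 ≈ 14.6141.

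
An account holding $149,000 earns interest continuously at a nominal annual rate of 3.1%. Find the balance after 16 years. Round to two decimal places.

$244,678.79

A = P·e^(rt) = 149,000·e^(0.031·16) = 149,000·e^0.496.
e^0.496 ≈ 1.64213955782, so A ≈ 244,678.7941.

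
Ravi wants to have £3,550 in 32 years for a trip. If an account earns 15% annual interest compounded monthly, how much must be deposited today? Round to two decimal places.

Growth factor = (1 + 0.0125)^384 ≈ 117.9484518.
P = 3,550/117.9484518 ≈ 30.0979.

£30.10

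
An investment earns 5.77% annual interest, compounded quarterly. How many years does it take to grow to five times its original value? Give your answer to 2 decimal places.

28.09 years

(1 + 0.014425)^(4t) = 5.
4t = ln 5 / ln(1 + 0.014425) ≈ 1.6094/0.0143219 ≈ 112.3756.
t ≈ 28.0939.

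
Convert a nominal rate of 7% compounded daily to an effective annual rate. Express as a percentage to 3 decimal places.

EAR = (1 + 7%/365)^365 − 1 = (1 + 0.000191781)^365 − 1.
(1 + 0.000191781)^365 ≈ 1.072501, so EAR ≈ 7.25010%.

7.250%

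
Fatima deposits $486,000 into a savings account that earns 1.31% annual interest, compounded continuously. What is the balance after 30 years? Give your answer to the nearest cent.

$719,969.34

A = P·e^(rt) = 486,000·e^(0.0131·30) = 486,000·e^0.393.
e^0.393 ≈ 1.48141838933, so A ≈ 719,969.3372.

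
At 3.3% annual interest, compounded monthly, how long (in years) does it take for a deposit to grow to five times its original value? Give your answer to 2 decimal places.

48.84 years

(1 + 0.00275)^(12t) = 5.
12t = ln 5 / ln(1 + 0.00275) ≈ 1.6094/0.00274623 ≈ 586.0545.
t ≈ 48.8379.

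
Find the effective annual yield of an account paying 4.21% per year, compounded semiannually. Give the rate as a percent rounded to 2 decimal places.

One year is 2 periods at 0.02105 each: (1 + 0.02105)^2 ≈ 1.042543.
EAR = 1.042543 − 1 ≈ 4.25431%.

4.25%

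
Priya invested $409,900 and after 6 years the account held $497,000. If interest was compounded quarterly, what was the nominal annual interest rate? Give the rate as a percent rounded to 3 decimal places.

The 24-period growth factor is 497,000/409,900 = 1.21249.
r/4 = 1.21249^(1/24) − 1 ≈ 0.00806051, so r ≈ 4·0.00806051 = 3.22420%.

3.224%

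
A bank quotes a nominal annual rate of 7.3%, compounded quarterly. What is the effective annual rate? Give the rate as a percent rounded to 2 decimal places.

EAR = (1 + 7.3%/4)^4 − 1 = (1 + 0.01825)^4 − 1.
(1 + 0.01825)^4 ≈ 1.075023, so EAR ≈ 7.50228%.

7.50%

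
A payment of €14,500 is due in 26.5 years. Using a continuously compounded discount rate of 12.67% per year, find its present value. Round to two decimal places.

€504.90

P = A·e^(−rt) = 14,500·e^(−3.35755).
e^(−3.35755) ≈ 0.034820464664, so P ≈ 504.8967.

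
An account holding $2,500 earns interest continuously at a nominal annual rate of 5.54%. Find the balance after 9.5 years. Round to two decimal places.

A = P·e^(rt) = 2,500·e^(0.0554·9.5) = 2,500·e^0.5263.
e^0.5263 ≈ 1.692657874, so A ≈ 4,231.6447.

$4,231.64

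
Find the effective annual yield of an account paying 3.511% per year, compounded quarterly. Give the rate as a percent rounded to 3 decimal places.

3.557%

EAR = (1 + 3.511%/4)^4 − 1 = (1 + 0.0087775)^4 − 1.
(1 + 0.0087775)^4 ≈ 1.035575, so EAR ≈ 3.55750%.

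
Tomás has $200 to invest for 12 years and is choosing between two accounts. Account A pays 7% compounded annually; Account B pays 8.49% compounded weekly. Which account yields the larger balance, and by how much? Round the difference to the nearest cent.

Account A growth factor: (1 + 0.07)^12 ≈ 2.25219159; balance ≈ 450.4383.
Account B growth factor: (1 + 0.0849/52)^624 ≈ 2.7675687; balance ≈ 553.5137.
Account B is larger by 103.0754.

Account B, by $103.08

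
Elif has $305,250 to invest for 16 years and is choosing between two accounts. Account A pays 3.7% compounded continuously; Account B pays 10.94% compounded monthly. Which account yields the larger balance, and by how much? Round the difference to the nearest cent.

A: e^(0.037·16) = e^0.592 ≈ 1.80760000261, so 305,250 × 1.80760000261 ≈ 551,769.9008.
B: (1 + 0.1094/12)^192 ≈ 5.711429017835, so 305,250 × 5.711429017835 ≈ 1,743,413.7077.
Difference ≈ 1,191,643.8069 in favor of B.

Account B, by $1,191,643.81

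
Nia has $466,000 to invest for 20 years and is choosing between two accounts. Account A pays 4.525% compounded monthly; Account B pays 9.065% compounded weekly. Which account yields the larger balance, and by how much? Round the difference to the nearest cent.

Account B, by $1,701,557.88

A: (1 + 0.04525/12)^240 ≈ 2.467728212233, so 466,000 × 2.467728212233 ≈ 1,149,961.3469.
B: (1 + 0.09065/52)^1040 ≈ 6.119139980614, so 466,000 × 6.119139980614 ≈ 2,851,519.2310.
Difference ≈ 1,701,557.8841 in favor of B.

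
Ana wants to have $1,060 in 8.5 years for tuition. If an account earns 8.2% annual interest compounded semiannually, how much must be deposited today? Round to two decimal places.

$535.36

Growth factor = (1 + 0.041)^17 ≈ 1.979987287.
P = 1,060/1.979987287 ≈ 535.3570.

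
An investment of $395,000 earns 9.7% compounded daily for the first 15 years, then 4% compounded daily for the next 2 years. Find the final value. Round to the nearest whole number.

$1,832,961

Phase 1: 395,000·(1 + 0.097/365)^5475 ≈ 1,692,043.8629.
Phase 2: 1,692,043.8629·(1 + 0.04/365)^730 ≈ 1,832,961.2003.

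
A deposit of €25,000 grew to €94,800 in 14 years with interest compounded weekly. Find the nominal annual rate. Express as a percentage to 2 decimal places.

(1 + r/52)^728 = 94,800/25,000 = 3.792.
1 + r/52 = 3.792^(1/728) ≈ 1.001833, so r/52 ≈ 0.00183257.
r ≈ 52·0.00183257 = 9.52939%.

9.53%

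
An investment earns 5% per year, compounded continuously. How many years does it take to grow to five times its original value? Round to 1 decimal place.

e^(0.05t) = 5, so 0.05t = ln 5 ≈ 1.6094.
t ≈ 1.6094/0.05 ≈ 32.1888.

32.2 years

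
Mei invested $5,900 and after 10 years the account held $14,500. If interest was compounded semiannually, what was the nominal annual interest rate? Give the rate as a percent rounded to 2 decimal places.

(1 + r/2)^20 = 14,500/5,900 = 2.45763.
1 + r/2 = 2.45763^(1/20) ≈ 1.045986, so r/2 ≈ 0.0459858.
r ≈ 2·0.0459858 = 9.19717%.

9.20%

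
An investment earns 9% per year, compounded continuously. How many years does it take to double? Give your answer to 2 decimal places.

e^(0.09t) = 2, so 0.09t = ln 2 ≈ 0.69315.
t ≈ 0.69315/0.09 ≈ 7.7016.

7.70 years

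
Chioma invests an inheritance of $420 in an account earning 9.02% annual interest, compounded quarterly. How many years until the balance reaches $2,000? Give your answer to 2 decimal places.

We need (1 + 0.02255)^(4t) = 4.7619, so 4t = ln 4.7619 / ln 1.02255 ≈ 69.9857.
t ≈ 69.9857/4 = 17.4964 years.

17.50 years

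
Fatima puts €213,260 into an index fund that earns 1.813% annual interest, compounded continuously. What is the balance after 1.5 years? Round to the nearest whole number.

A = P·e^(rt) = 213,260·e^(0.01813·1.5) = 213,260·e^0.027195.
e^0.027195 ≈ 1.02756815902, so A ≈ 219,139.1856.

€219,139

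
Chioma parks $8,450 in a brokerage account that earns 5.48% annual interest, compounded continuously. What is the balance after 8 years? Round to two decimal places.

A = P·e^(rt) = 8,450·e^(0.0548·8) = 8,450·e^0.4384.
e^0.4384 ≈ 1.5502248734, so A ≈ 13,099.4002.

$13,099.40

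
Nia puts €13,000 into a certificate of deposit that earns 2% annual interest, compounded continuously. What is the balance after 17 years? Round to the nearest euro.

A = P·e^(rt) = 13,000·e^(0.02·17) = 13,000·e^0.34.
e^0.34 ≈ 1.4049475906, so A ≈ 18,264.3187.

€18,264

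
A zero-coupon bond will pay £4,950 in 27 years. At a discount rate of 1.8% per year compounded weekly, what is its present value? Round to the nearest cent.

Periodic rate = 1.8%/52 = 0.000346154; 1404 periods.
P = 4,950/(1 + 0.018/52)^1404 ≈ 4,950/1.625663279 ≈ 3,044.9110.

£3,044.91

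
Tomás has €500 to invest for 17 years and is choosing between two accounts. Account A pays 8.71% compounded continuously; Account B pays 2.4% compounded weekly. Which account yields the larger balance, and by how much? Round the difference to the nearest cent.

Account A, by €1,446.18

Account A growth factor: e^(0.0871·17) = e^1.4807 ≈ 4.396021819; balance ≈ 2,198.0109.
Account B growth factor: (1 + 0.024/52)^884 ≈ 1.50366562; balance ≈ 751.8328.
Account A is larger by 1,446.1781.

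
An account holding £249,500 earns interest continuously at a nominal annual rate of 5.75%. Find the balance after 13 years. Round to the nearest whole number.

A = P·e^(rt) = 249,500·e^(0.0575·13) = 249,500·e^0.7475.
e^0.7475 ≈ 2.11171412669, so A ≈ 526,872.6746.

£526,873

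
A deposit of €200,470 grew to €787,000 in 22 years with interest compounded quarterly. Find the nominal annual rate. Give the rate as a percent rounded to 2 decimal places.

6.26%

The 88-period growth factor is 787,000/200,470 = 3.92577.
r/4 = 3.92577^(1/88) − 1 ≈ 0.0156619, so r ≈ 4·0.0156619 = 6.26475%.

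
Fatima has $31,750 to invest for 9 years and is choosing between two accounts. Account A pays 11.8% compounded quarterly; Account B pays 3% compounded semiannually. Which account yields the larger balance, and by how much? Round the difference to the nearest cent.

Account A growth factor: (1 + 0.0295)^36 ≈ 2.8480567211; balance ≈ 90,425.8009.
Account B growth factor: (1 + 0.015)^18 ≈ 1.3073406358; balance ≈ 41,508.0652.
Account A is larger by 48,917.7357.

Account A, by $48,917.74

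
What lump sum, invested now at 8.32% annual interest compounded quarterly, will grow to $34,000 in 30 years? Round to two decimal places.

Periodic rate = 8.32%/4 = 0.0208; 120 periods.
P = 34,000/(1 + 0.0208)^120 ≈ 34,000/11.827129858 ≈ 2,874.7465.

$2,874.75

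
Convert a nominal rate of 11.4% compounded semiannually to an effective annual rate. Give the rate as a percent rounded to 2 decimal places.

11.72%

One year is 2 periods at 0.057 each: (1 + 0.057)^2 ≈ 1.117249.
EAR = 1.117249 − 1 ≈ 11.72490%.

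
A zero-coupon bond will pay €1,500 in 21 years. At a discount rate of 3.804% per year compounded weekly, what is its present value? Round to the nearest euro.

Growth factor = (1 + 0.03804/52)^1092 ≈ 2.22231168.
P = 1,500/2.22231168 ≈ 674.9728.

€675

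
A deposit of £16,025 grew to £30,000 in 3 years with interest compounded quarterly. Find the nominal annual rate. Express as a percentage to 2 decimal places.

21.46%

The 12-period growth factor is 30,000/16,025 = 1.87207.
r/4 = 1.87207^(1/12) − 1 ≈ 0.0536433, so r ≈ 4·0.0536433 = 21.45731%.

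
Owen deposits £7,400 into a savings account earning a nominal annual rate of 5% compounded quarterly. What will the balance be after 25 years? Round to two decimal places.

Growth factor = (1 + 0.0125)^100 ≈ 3.4634042749.
A ≈ 7,400 × 3.4634042749 ≈ 25,629.1916.

£25,629.19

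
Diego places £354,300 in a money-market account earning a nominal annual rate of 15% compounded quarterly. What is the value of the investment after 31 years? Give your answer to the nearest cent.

£34,032,685.47

Growth factor = (1 + 0.0375)^124 ≈ 96.05612607247.
A ≈ 354,300 × 96.05612607247 ≈ 34,032,685.4675.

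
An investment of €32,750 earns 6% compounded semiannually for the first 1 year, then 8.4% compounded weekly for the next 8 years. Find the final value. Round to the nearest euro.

After 1 years at 6%: 32,750 × 1.0609 ≈ 34,744.4750.
Then 8 years at 8.4%: 34,744.4750 × 1.9570883139 ≈ 67,998.0060.

€67,998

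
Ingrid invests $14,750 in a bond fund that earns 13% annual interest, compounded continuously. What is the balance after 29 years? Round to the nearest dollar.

$639,856

A = P·e^(rt) = 14,750·e^(0.13·29) = 14,750·e^3.77.
e^3.77 ≈ 43.3800648359, so A ≈ 639,855.9563.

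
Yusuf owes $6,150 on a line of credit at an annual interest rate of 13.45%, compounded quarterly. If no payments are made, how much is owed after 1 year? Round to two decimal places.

$7,019.84

Periodic rate = 13.45%/4 = 0.033625; periods = 4·1 = 4.
A = 6,150·(1 + 0.033625)^4 ≈ 6,150·1.141437193 ≈ 7,019.8387.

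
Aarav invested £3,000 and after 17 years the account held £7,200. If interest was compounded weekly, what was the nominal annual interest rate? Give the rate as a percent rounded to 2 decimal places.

5.15%

(1 + r/52)^884 = 7,200/3,000 = 2.4.
1 + r/52 = 2.4^(1/884) ≈ 1.000991, so r/52 ≈ 0.00099084.
r ≈ 52·0.00099084 = 5.15237%.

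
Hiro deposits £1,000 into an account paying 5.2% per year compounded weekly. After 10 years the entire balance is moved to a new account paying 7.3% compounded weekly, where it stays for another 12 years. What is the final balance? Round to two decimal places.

£4,035.48

After 10 years at 5.2%: 1,000 × 1.681590671 ≈ 1,681.5907.
Then 12 years at 7.3%: 1,681.5907 × 2.399800695 ≈ 4,035.4825.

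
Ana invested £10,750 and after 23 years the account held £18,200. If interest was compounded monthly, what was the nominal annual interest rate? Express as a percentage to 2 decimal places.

2.29%

The 276-period growth factor is 18,200/10,750 = 1.69302.
r/12 = 1.69302^(1/276) − 1 ≈ 0.00190949, so r ≈ 12·0.00190949 = 2.29138%.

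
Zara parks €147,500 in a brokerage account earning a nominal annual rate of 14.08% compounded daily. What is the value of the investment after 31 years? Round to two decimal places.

Growth factor = (1 + 0.1408/365)^11315 ≈ 78.567517304158.
A ≈ 147,500 × 78.567517304158 ≈ 11,588,708.8024.

€11,588,708.80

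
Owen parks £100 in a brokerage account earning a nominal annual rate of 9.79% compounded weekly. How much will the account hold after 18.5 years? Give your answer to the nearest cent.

£610.71

Growth factor = (1 + 0.0979/52)^962 ≈ 6.10707062.
A ≈ 100 × 6.10707062 ≈ 610.7071.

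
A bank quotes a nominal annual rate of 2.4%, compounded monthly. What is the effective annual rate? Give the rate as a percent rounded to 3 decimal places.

2.427%

One year is 12 periods at 0.002 each: (1 + 0.002)^12 ≈ 1.024266.
EAR = 1.024266 − 1 ≈ 2.42658%.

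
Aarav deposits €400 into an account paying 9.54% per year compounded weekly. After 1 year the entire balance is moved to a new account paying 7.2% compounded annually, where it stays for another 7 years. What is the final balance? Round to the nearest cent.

€715.84

Phase 1: 400·(1 + 0.0954/52)^52 ≈ 440.0011.
Phase 2: 440.0011·(1 + 0.072)^7 ≈ 715.8421.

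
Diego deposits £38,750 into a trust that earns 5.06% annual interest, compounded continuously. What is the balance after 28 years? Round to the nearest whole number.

£159,801

A = P·e^(rt) = 38,750·e^(0.0506·28) = 38,750·e^1.4168.
e^1.4168 ≈ 4.12390281432, so A ≈ 159,801.2341.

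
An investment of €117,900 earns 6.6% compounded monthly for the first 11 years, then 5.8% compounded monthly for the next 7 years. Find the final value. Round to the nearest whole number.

€364,625

Phase 1: 117,900·(1 + 0.0055)^132 ≈ 243,191.1107.
Phase 2: 243,191.1107·(1 + 0.058/12)^84 ≈ 364,625.0559.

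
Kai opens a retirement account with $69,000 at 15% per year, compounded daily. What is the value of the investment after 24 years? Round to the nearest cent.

$2,523,411.36

Periodic rate = 15%/365 = 0.000410959; periods = 365·24 = 8760.
A = 69,000·(1 + 0.15/365)^8760 ≈ 69,000·36.57117919725 ≈ 2,523,411.3646.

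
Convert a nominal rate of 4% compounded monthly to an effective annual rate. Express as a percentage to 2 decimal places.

4.07%

EAR = (1 + 4%/12)^12 − 1 = (1 + 0.00333333)^12 − 1.
(1 + 0.00333333)^12 ≈ 1.040742, so EAR ≈ 4.07415%.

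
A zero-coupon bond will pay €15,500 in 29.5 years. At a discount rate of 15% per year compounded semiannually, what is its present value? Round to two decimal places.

Growth factor = (1 + 0.075)^59 ≈ 71.30161894.
P = 15,500/71.30161894 ≈ 217.3864.

€217.39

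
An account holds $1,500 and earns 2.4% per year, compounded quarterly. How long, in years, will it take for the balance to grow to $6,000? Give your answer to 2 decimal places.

57.94 years

(1 + 0.006)^(4t) = 6,000/1,500 = 4.
4t·ln(1 + 0.006) = ln(4); 4t = 1.3863/0.00598207 ≈ 231.7415.
t ≈ 57.9354 years.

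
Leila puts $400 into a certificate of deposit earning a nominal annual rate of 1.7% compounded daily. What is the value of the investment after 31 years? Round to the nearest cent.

$677.53

Growth factor = (1 + 0.017/365)^11315 ≈ 1.69382236.
A ≈ 400 × 1.69382236 ≈ 677.5289.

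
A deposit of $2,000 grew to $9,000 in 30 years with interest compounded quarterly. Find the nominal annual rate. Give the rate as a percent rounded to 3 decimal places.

5.045%

(1 + r/4)^120 = 9,000/2,000 = 4.5.
1 + r/4 = 4.5^(1/120) ≈ 1.012613, so r/4 ≈ 0.0126129.
r ≈ 4·0.0126129 = 5.04514%.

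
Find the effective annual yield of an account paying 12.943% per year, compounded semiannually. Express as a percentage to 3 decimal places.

One year is 2 periods at 0.064715 each: (1 + 0.064715)^2 ≈ 1.133618.
EAR = 1.133618 − 1 ≈ 13.36180%.

13.362%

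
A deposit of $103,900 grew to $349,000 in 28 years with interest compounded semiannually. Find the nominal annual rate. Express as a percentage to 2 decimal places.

4.37%

The 56-period growth factor is 349,000/103,900 = 3.359.
r/2 = 3.359^(1/56) − 1 ≈ 0.0218722, so r ≈ 2·0.0218722 = 4.37445%.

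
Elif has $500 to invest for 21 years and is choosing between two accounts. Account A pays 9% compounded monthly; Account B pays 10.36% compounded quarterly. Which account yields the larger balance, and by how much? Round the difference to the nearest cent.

Account B, by $997.01

A: (1 + 0.0075)^252 ≈ 6.572851387, so 500 × 6.572851387 ≈ 3,286.4257.
B: (1 + 0.0259)^84 ≈ 8.566876468, so 500 × 8.566876468 ≈ 4,283.4382.
Difference ≈ 997.0125 in favor of B.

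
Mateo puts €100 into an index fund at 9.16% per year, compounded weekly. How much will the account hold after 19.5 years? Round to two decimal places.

Periodic rate = 9.16%/52 = 0.00176154; periods = 52·19.5 = 1014.
A = 100·(1 + 0.0916/52)^1014 ≈ 100·5.95736706 ≈ 595.7367.

€595.74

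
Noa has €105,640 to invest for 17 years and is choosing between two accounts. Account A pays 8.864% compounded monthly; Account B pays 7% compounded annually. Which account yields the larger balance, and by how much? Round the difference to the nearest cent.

Account A growth factor: (1 + 0.08864/12)^204 ≈ 4.48770684111; balance ≈ 474,081.3507.
Account B growth factor: (1 + 0.07)^17 ≈ 3.15881521096; balance ≈ 333,697.2389.
Account A is larger by 140,384.1118.

Account A, by €140,384.11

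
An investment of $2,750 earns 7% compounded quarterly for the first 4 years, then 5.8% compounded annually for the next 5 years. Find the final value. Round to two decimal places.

$4,811.85

After 4 years at 7%: 2,750 × 1.319929351 ≈ 3,629.8057.
Then 5 years at 5.8%: 3,629.8057 × 1.325648359 ≈ 4,811.8460.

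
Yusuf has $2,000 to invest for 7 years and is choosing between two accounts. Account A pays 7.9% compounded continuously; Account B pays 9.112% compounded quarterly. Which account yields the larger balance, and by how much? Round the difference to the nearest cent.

Account B, by $280.87

A: e^(0.079·7) = e^0.553 ≈ 1.738460584, so 2,000 × 1.738460584 ≈ 3,476.9212.
B: (1 + 0.02278)^28 ≈ 1.878894331, so 2,000 × 1.878894331 ≈ 3,757.7887.
Difference ≈ 280.8675 in favor of B.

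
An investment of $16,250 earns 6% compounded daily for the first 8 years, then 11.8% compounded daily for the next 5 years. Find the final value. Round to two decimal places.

$47,368.53

After 8 years at 6%: 16,250 × 1.616010653 ≈ 26,260.1731.
Then 5 years at 11.8%: 26,260.1731 × 1.8038164145 ≈ 47,368.5313.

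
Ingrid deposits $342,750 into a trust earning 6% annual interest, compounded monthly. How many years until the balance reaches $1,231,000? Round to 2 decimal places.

(1 + 0.005)^(12t) = 1,231,000/342,750 = 3.5915.
12t·ln(1 + 0.005) = ln(3.5915); 12t = 1.2786/0.00498754 ≈ 256.3549.
t ≈ 21.3629 years.

21.36 years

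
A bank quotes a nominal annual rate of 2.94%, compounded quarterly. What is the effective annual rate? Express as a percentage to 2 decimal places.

2.97%

EAR = (1 + 2.94%/4)^4 − 1 = (1 + 0.00735)^4 − 1.
(1 + 0.00735)^4 ≈ 1.029726, so EAR ≈ 2.97257%.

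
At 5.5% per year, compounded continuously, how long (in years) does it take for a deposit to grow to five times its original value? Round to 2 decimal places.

e^(0.055t) = 5, so 0.055t = ln 5 ≈ 1.6094.
t ≈ 1.6094/0.055 ≈ 29.2625.

29.26 years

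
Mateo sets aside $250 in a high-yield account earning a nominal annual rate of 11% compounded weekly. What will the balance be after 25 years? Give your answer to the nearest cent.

Periodic rate = 11%/52 = 0.00211538; periods = 52·25 = 1300.
A = 250·(1 + 0.11/52)^1300 ≈ 250·15.59726287 ≈ 3,899.3157.

$3,899.32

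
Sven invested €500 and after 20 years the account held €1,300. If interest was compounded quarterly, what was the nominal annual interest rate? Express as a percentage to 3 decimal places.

4.806%

The 80-period growth factor is 1,300/500 = 2.6.
r/4 = 2.6^(1/80) − 1 ≈ 0.0120155, so r ≈ 4·0.0120155 = 4.80620%.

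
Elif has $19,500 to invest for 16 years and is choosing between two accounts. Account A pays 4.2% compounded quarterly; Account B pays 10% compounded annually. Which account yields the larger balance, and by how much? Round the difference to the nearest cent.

Account B, by $51,551.60

Account A growth factor: (1 + 0.0105)^64 ≈ 1.9513013386; balance ≈ 38,050.3761.
Account B growth factor: (1 + 0.1)^16 ≈ 4.5949729864; balance ≈ 89,601.9732.
Account B is larger by 51,551.5971.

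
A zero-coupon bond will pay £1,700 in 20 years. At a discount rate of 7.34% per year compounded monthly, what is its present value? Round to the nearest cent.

£393.41

Periodic rate = 7.34%/12 = 0.00611667; 240 periods.
P = 1,700/(1 + 0.0734/12)^240 ≈ 1,700/4.321180336 ≈ 393.4110.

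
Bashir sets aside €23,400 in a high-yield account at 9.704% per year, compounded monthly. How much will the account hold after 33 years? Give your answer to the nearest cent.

Growth factor = (1 + 0.09704/12)^396 ≈ 24.2748621752.
A ≈ 23,400 × 24.2748621752 ≈ 568,031.7749.

€568,031.77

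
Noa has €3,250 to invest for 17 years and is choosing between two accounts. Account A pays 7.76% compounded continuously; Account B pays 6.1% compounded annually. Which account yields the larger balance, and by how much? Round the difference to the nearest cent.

Account A, by €3,263.46

Account A growth factor: e^(0.0776·17) = e^1.3192 ≈ 3.7404278377; balance ≈ 12,156.3905.
Account B growth factor: (1 + 0.061)^17 ≈ 2.736286239; balance ≈ 8,892.9303.
Account A is larger by 3,263.4602.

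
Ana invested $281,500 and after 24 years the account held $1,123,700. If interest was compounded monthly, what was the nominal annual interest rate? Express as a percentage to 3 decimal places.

5.782%

The 288-period growth factor is 1,123,700/281,500 = 3.99183.
r/12 = 3.99183^(1/288) − 1 ≈ 0.00481799, so r ≈ 12·0.00481799 = 5.78159%.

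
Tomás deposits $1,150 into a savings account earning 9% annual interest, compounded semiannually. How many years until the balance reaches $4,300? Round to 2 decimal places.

14.98 years

We need (1 + 0.045)^(2t) = 3.7391, so 2t = ln 3.7391 / ln 1.045 ≈ 29.9624.
t ≈ 29.9624/2 = 14.9812 years.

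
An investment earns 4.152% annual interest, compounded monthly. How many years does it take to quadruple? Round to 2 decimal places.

33.45 years

(1 + 0.00346)^(12t) = 4.
12t = ln 4 / ln(1 + 0.00346) ≈ 1.3863/0.00345403 ≈ 401.3559.
t ≈ 33.4463.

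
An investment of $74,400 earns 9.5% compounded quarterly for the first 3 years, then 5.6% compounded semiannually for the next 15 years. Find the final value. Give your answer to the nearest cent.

After 3 years at 9.5%: 74,400 × 1.32533899795 ≈ 98,605.2214.
Then 15 years at 5.6%: 98,605.2214 × 2.28977832367 ≈ 225,784.0987.

$225,784.10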